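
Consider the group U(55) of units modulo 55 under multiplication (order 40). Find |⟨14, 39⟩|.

|⟨14⟩| = 10 and |⟨39⟩| = 10, so |H| is a multiple of lcm(10, 10) = 10 and divides |G| = 40.
Closing under the operation: H = {1, 4, 6, 9, 14, 16, 19, 21, 24, 26, 29, 31, 34, 36, 39, 41, 46, 49, 51, 54}, so |H| = 20.

20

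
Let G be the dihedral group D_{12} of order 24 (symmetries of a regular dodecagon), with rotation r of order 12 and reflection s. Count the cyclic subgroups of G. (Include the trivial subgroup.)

Group the elements of G by the cyclic subgroup they generate; each cyclic subgroup of order d accounts for φ(d) elements.
Cyclic subgroups by order — order 1: 1; order 2: 13; order 3: 1; order 4: 1; order 6: 1; order 12: 1.
Total: 18.

18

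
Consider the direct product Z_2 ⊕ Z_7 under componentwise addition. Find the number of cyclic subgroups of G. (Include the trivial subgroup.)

Group the elements of G by the cyclic subgroup they generate; each cyclic subgroup of order d accounts for φ(d) elements.
Cyclic subgroups by order — order 1: 1; order 2: 1; order 7: 1; order 14: 1.
Total: 4.

4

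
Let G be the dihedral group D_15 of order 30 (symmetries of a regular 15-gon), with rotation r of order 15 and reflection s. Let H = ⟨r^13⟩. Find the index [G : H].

2

|⟨r^13⟩| = 15 and |G| = 30.
By Lagrange, [G : H] = |G|/|H| = 30/15 = 2.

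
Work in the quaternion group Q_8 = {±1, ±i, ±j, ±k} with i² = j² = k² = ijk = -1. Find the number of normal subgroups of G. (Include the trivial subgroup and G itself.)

G has 6 subgroups. Checking conjugation-invariance by order — order 1: 1/1 normal; order 2: 1/1 normal; order 4: 3/3 normal; order 8: 1/1 normal.
Total normal subgroups: 6.

6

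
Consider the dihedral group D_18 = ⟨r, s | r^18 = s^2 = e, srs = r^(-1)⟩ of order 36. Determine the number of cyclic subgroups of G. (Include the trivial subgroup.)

24

A cyclic subgroup of order d is generated by each of its φ(d) elements of order d, so the cyclic subgroups of order d number (#elements of order d)/φ(d).
Cyclic subgroups by order — order 1: 1; order 2: 19; order 3: 1; order 6: 1; order 9: 1; order 18: 1.
Total: 24.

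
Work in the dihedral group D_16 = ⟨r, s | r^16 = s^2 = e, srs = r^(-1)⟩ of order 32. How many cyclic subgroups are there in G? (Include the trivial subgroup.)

21

Group the elements of G by the cyclic subgroup they generate; each cyclic subgroup of order d accounts for φ(d) elements.
Cyclic subgroups by order — order 1: 1; order 2: 17; order 4: 1; order 8: 1; order 16: 1.
Total: 21.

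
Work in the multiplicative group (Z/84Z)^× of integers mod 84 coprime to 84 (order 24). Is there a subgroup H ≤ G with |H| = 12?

Yes

12 | 24. A subgroup of order 12 is {1, 11, 13, 23, 25, 37, 47, 59, 61, 71, 73, 83}.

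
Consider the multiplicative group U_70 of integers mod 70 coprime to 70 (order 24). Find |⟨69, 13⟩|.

|⟨69⟩| = 2 and |⟨13⟩| = 4, so |H| is a multiple of lcm(2, 4) = 4 and divides |G| = 24.
Closing under the operation: H = {1, 13, 27, 29, 41, 43, 57, 69}, so |H| = 8.

8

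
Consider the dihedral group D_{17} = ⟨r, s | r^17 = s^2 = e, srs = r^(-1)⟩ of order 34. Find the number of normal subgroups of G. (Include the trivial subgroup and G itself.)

G has 20 subgroups. Checking conjugation-invariance by order — order 1: 1/1 normal; order 2: 0/17 normal; order 17: 1/1 normal; order 34: 1/1 normal.
Total normal subgroups: 3.

3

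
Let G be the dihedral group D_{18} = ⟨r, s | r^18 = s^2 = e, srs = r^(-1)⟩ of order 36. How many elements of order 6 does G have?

The elements of order 6 are: r^3, r^15.
That's 2.

2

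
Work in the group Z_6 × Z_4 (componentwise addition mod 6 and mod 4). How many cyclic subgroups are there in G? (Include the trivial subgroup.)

Group the elements of G by the cyclic subgroup they generate; each cyclic subgroup of order d accounts for φ(d) elements.
Cyclic subgroups by order — order 1: 1; order 2: 3; order 3: 1; order 4: 2; order 6: 3; order 12: 2.
Total: 12.

12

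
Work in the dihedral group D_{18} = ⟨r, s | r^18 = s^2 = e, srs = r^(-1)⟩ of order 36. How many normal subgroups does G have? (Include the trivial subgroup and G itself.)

9

G has 45 subgroups. Checking conjugation-invariance by order — order 1: 1/1 normal; order 2: 1/19 normal; order 3: 1/1 normal; order 4: 0/9 normal; order 6: 1/7 normal; order 9: 1/1 normal; order 12: 0/3 normal; order 18: 3/3 normal; order 36: 1/1 normal.
Total normal subgroups: 9.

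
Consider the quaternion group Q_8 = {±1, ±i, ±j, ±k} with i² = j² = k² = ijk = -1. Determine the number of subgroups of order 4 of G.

|G| = 8 and 4 | 8, so subgroups of order 4 are possible by Lagrange.
The subgroups of order 4 are: {1, -1, i, -i}; {1, -1, j, -j}; {1, -1, k, -k}.
So G has 3 subgroups of order 4.

3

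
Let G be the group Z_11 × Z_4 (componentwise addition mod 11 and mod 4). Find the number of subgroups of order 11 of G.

|G| = 44 and 11 | 44, so subgroups of order 11 are possible by Lagrange.
The subgroups of order 11 are: {(0,0), (1,0), (2,0), (3,0), (4,0), (5,0), (6,0), (7,0), (8,0), (9,0), (10,0)}.
So G has 1 subgroup of order 11.

1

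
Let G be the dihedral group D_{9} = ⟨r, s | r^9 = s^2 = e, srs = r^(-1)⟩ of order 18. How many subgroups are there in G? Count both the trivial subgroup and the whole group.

16

|G| = 18, so by Lagrange every subgroup order divides 18. Divisors: 1, 2, 3, 6, 9, 18.
Subgroups by order — order 1: 1; order 2: 9; order 3: 1; order 6: 3; order 9: 1; order 18: 1.
Total: 1 + 9 + 1 + 3 + 1 + 1 = 16.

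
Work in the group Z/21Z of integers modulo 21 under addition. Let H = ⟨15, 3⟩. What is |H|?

7

|⟨15⟩| = 7 and |⟨3⟩| = 7, so |H| is a multiple of lcm(7, 7) = 7 and divides |G| = 21.
Closing under the operation: H = {0, 3, 6, 9, 12, 15, 18}, so |H| = 7.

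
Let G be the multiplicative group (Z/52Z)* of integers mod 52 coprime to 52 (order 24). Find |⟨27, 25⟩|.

|⟨27⟩| = 2 and |⟨25⟩| = 2, so |H| is a multiple of lcm(2, 2) = 2 and divides |G| = 24.
Closing under the operation: H = {1, 25, 27, 51}, so |H| = 4.

4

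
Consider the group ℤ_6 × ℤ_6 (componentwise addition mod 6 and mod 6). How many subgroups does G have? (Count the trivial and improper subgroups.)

30

|G| = 36, so by Lagrange every subgroup order divides 36. Divisors: 1, 2, 3, 4, 6, 9, 12, 18, 36.
Subgroups by order — order 1: 1; order 2: 3; order 3: 4; order 4: 1; order 6: 12; order 9: 1; order 12: 4; order 18: 3; order 36: 1.
Total: 1 + 3 + 4 + 1 + 12 + 1 + 4 + 3 + 1 = 30.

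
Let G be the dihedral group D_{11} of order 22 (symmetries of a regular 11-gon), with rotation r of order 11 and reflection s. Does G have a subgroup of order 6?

6 does not divide |G| = 22, so by Lagrange no subgroup of order 6 exists.

No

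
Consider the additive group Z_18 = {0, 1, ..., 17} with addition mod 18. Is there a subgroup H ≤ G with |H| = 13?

No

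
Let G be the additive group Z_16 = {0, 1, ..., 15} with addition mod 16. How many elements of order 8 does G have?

4

In a cyclic group of order 16, the number of elements of order d (for d | 16) is φ(d).
φ(8) = 4.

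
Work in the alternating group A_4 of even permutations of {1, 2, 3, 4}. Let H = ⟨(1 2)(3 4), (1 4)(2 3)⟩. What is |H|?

|⟨(1 2)(3 4)⟩| = 2 and |⟨(1 4)(2 3)⟩| = 2, so |H| is a multiple of lcm(2, 2) = 2 and divides |G| = 12.
Closing under the operation: H = {e, (1 2)(3 4), (1 3)(2 4), (1 4)(2 3)}, so |H| = 4.

4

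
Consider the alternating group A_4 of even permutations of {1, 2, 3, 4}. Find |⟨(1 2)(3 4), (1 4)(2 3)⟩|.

|⟨(1 2)(3 4)⟩| = 2 and |⟨(1 4)(2 3)⟩| = 2, so |H| is a multiple of lcm(2, 2) = 2 and divides |G| = 12.
Closing under the operation: H = {e, (1 2)(3 4), (1 3)(2 4), (1 4)(2 3)}, so |H| = 4.

4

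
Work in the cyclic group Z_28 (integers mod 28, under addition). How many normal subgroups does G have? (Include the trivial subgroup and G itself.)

G is abelian, so every subgroup is normal.
G has 6 subgroups in total, hence 6 normal subgroups.

6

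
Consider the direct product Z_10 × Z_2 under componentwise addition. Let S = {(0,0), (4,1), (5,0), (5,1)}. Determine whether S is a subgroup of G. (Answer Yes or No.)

(4,1) ∈ S but its inverse (6,1) ∉ S, so S is not a subgroup.

No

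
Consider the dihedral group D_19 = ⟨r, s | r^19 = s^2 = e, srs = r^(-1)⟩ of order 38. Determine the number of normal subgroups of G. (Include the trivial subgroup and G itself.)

3

G has 22 subgroups. Checking conjugation-invariance by order — order 1: 1/1 normal; order 2: 0/19 normal; order 19: 1/1 normal; order 38: 1/1 normal.
Total normal subgroups: 3.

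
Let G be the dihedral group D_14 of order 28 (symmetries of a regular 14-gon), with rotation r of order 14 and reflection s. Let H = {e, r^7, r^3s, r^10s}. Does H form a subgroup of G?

Yes

|H| = 4 divides |G| = 28, consistent with Lagrange.
H contains the identity, every element's inverse is in H, and H is closed under ·: it is a subgroup.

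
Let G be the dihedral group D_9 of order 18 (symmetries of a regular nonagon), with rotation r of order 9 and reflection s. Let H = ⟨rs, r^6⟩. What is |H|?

|⟨rs⟩| = 2 and |⟨r^6⟩| = 3, so |H| is a multiple of lcm(2, 3) = 6 and divides |G| = 18.
Closing under the operation: H = {e, r^3, r^6, rs, r^4s, r^7s}, so |H| = 6.

6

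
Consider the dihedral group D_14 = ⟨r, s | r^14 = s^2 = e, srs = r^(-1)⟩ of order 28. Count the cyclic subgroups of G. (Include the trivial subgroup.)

18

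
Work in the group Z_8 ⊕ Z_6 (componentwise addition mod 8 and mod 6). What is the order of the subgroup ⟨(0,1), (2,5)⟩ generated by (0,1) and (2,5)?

|⟨(0,1)⟩| = 6 and |⟨(2,5)⟩| = 12, so |H| is a multiple of lcm(6, 12) = 12 and divides |G| = 48.
Closing under the operation: H = {(0,0), (0,1), (0,2), (0,3), (0,4), (0,5), (2,0), (2,1), (2,2), (2,3), (2,4), (2,5), (4,0), (4,1), (4,2), (4,3), (4,4), (4,5), (6,0), (6,1), (6,2), (6,3), (6,4), (6,5)}, so |H| = 24.

24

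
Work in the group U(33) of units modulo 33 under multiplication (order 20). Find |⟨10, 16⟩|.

10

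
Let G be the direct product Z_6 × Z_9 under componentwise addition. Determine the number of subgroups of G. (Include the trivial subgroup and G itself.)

20

|G| = 54, so by Lagrange every subgroup order divides 54. Divisors: 1, 2, 3, 6, 9, 18, 27, 54.
Subgroups by order — order 1: 1; order 2: 1; order 3: 4; order 6: 4; order 9: 4; order 18: 4; order 27: 1; order 54: 1.
Total: 1 + 1 + 4 + 4 + 4 + 4 + 1 + 1 = 20.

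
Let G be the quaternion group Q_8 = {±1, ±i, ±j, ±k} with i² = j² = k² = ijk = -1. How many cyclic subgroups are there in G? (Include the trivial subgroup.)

5

A cyclic subgroup of order d is generated by each of its φ(d) elements of order d, so the cyclic subgroups of order d number (#elements of order d)/φ(d).
Cyclic subgroups by order — order 1: 1; order 2: 1; order 4: 3.
Total: 5.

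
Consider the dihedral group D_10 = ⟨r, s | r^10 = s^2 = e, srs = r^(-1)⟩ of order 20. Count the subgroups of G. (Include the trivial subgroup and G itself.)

|G| = 20, so by Lagrange every subgroup order divides 20. Divisors: 1, 2, 4, 5, 10, 20.
Subgroups by order — order 1: 1; order 2: 11; order 4: 5; order 5: 1; order 10: 3; order 20: 1.
Total: 1 + 11 + 5 + 1 + 3 + 1 = 22.

22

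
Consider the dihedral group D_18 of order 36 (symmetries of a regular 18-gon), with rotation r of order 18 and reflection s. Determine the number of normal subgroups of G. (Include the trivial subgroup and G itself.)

G has 45 subgroups. Checking conjugation-invariance by order — order 1: 1/1 normal; order 2: 1/19 normal; order 3: 1/1 normal; order 4: 0/9 normal; order 6: 1/7 normal; order 9: 1/1 normal; order 12: 0/3 normal; order 18: 3/3 normal; order 36: 1/1 normal.
Total normal subgroups: 9.

9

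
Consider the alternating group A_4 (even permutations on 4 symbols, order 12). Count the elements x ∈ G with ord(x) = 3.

8

The elements of order 3 are: (2 3 4), (2 4 3), (1 2 3), (1 2 4), (1 3 2), (1 3 4), (1 4 2), (1 4 3).
That's 8.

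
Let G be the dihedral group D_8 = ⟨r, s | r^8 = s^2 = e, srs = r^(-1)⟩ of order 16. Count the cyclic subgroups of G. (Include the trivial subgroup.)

12

A cyclic subgroup of order d is generated by each of its φ(d) elements of order d, so the cyclic subgroups of order d number (#elements of order d)/φ(d).
Cyclic subgroups by order — order 1: 1; order 2: 9; order 4: 1; order 8: 1.
Total: 12.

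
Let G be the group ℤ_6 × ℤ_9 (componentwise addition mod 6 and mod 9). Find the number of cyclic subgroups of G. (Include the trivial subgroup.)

A cyclic subgroup of order d is generated by each of its φ(d) elements of order d, so the cyclic subgroups of order d number (#elements of order d)/φ(d).
Cyclic subgroups by order — order 1: 1; order 2: 1; order 3: 4; order 6: 4; order 9: 3; order 18: 3.
Total: 16.

16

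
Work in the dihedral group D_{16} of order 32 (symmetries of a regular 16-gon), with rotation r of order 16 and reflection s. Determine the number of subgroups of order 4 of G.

9

|G| = 32 and 4 | 32, so subgroups of order 4 are possible by Lagrange.
The subgroups of order 4 are: {e, r^8, r^2s, r^10s}; {e, r^8, r^3s, r^11s}; {e, r^4, r^8, r^12}; {e, r^8, r^4s, r^12s}; … (9 in all).
So G has 9 subgroups of order 4.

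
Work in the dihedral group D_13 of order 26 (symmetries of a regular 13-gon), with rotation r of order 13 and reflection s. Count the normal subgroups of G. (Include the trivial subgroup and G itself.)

G has 16 subgroups. Checking conjugation-invariance by order — order 1: 1/1 normal; order 2: 0/13 normal; order 13: 1/1 normal; order 26: 1/1 normal.
Total normal subgroups: 3.

3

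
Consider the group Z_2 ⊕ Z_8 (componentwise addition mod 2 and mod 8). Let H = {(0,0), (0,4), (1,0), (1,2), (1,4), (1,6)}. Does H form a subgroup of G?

No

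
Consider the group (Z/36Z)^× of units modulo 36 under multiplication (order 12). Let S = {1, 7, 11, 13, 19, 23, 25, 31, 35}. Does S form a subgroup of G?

No

|S| = 9 does not divide |G| = 12, so by Lagrange S is not a subgroup.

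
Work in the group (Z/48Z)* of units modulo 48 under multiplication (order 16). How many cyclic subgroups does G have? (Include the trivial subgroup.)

Group the elements of G by the cyclic subgroup they generate; each cyclic subgroup of order d accounts for φ(d) elements.
Cyclic subgroups by order — order 1: 1; order 2: 7; order 4: 4.
Total: 12.

12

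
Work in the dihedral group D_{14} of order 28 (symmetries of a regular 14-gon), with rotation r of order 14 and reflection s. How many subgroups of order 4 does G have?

|G| = 28 and 4 | 28, so subgroups of order 4 are possible by Lagrange.
The subgroups of order 4 are: {e, r^7, r^3s, r^10s}; {e, r^7, r^4s, r^11s}; {e, r^7, r^5s, r^12s}; {e, r^7, r^6s, r^13s}; … (7 in all).
So G has 7 subgroups of order 4.

7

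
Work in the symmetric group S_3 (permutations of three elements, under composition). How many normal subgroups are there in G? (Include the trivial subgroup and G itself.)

G has 6 subgroups. Checking conjugation-invariance by order — order 1: 1/1 normal; order 2: 0/3 normal; order 3: 1/1 normal; order 6: 1/1 normal.
Total normal subgroups: 3.

3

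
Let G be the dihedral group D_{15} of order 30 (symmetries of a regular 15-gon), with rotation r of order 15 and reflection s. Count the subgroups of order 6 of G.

|G| = 30 and 6 | 30, so subgroups of order 6 are possible by Lagrange.
The subgroups of order 6 are: {e, r^5, r^10, s, r^5s, r^10s}; {e, r^5, r^10, rs, r^6s, r^11s}; {e, r^5, r^10, r^2s, r^7s, r^12s}; {e, r^5, r^10, r^3s, r^8s, r^13s}; … (5 in all).
So G has 5 subgroups of order 6.

5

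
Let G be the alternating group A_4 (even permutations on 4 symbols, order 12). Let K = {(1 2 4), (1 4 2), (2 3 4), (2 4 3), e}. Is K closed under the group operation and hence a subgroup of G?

|K| = 5 does not divide |G| = 12, so by Lagrange K is not a subgroup.

No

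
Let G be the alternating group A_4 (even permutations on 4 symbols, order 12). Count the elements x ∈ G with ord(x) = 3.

8

The elements of order 3 are: (2 3 4), (2 4 3), (1 2 3), (1 2 4), (1 3 2), (1 3 4), (1 4 2), (1 4 3).
That's 8.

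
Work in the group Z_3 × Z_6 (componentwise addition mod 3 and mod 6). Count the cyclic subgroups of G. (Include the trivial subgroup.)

Each element a generates a cyclic subgroup ⟨a⟩; distinct elements may generate the same one (a cyclic group of order d has φ(d) generators).
Cyclic subgroups by order — order 1: 1; order 2: 1; order 3: 4; order 6: 4.
Total: 10.

10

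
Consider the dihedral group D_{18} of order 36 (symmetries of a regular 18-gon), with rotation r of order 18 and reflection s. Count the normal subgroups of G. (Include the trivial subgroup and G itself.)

G has 45 subgroups. Checking conjugation-invariance by order — order 1: 1/1 normal; order 2: 1/19 normal; order 3: 1/1 normal; order 4: 0/9 normal; order 6: 1/7 normal; order 9: 1/1 normal; order 12: 0/3 normal; order 18: 3/3 normal; order 36: 1/1 normal.
Total normal subgroups: 9.

9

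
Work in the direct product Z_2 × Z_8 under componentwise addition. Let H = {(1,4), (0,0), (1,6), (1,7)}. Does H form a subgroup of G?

No

(1,6) ∈ H but its inverse (1,2) ∉ H, so H is not a subgroup.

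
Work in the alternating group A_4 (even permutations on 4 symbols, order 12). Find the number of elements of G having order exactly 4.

0

No element of G has order 4 (even though 4 | 12).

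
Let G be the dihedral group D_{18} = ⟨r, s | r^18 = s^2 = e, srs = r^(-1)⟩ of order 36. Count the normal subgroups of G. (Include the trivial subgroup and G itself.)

9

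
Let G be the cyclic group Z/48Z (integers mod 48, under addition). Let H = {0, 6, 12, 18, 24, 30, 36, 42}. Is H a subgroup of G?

Yes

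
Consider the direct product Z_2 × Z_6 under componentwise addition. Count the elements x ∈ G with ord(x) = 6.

6

An element (a,b) has order lcm(ord(a), ord(b)); count pairs with lcm equal to 6.
Enumerating gives 6 such elements.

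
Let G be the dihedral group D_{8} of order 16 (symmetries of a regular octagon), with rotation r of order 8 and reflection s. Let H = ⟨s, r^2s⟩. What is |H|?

8

|⟨s⟩| = 2 and |⟨r^2s⟩| = 2, so |H| is a multiple of lcm(2, 2) = 2 and divides |G| = 16.
Closing under the operation: H = {e, r^2, r^4, r^6, s, r^2s, r^4s, r^6s}, so |H| = 8.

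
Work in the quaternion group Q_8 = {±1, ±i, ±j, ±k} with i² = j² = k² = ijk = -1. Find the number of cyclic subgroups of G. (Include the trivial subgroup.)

A cyclic subgroup of order d is generated by each of its φ(d) elements of order d, so the cyclic subgroups of order d number (#elements of order d)/φ(d).
Cyclic subgroups by order — order 1: 1; order 2: 1; order 4: 3.
Total: 5.

5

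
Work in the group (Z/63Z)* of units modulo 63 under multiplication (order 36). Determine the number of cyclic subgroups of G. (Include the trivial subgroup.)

20

A cyclic subgroup of order d is generated by each of its φ(d) elements of order d, so the cyclic subgroups of order d number (#elements of order d)/φ(d).
Cyclic subgroups by order — order 1: 1; order 2: 3; order 3: 4; order 6: 12.
Total: 20.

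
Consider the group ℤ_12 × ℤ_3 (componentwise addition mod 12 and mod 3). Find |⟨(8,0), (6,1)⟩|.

18

|⟨(8,0)⟩| = 3 and |⟨(6,1)⟩| = 6, so |H| is a multiple of lcm(3, 6) = 6 and divides |G| = 36.
Closing under the operation: H = {(0,0), (0,1), (0,2), (2,0), (2,1), (2,2), (4,0), (4,1), (4,2), (6,0), (6,1), (6,2), (8,0), (8,1), (8,2), (10,0), (10,1), (10,2)}, so |H| = 18.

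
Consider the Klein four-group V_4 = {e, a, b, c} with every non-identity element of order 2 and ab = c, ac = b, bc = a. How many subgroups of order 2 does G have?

3

|G| = 4 and 2 | 4, so subgroups of order 2 are possible by Lagrange.
The subgroups of order 2 are: {e, a}; {e, b}; {e, c}.
So G has 3 subgroups of order 2.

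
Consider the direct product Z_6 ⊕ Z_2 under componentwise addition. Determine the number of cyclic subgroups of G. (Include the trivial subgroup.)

A cyclic subgroup of order d is generated by each of its φ(d) elements of order d, so the cyclic subgroups of order d number (#elements of order d)/φ(d).
Cyclic subgroups by order — order 1: 1; order 2: 3; order 3: 1; order 6: 3.
Total: 8.

8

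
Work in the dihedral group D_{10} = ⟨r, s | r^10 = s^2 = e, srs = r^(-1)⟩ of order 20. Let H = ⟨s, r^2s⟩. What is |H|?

|⟨s⟩| = 2 and |⟨r^2s⟩| = 2, so |H| is a multiple of lcm(2, 2) = 2 and divides |G| = 20.
Closing under the operation: H = {e, r^2, r^4, r^6, r^8, s, r^2s, r^4s, r^6s, r^8s}, so |H| = 10.

10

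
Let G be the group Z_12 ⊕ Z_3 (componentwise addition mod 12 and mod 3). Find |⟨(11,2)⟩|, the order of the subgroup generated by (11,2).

The order of (11,2) in Z_12 × Z_3 is lcm(ord(11) in Z_12, ord(2) in Z_3).
ord(11) = 12 and ord(2) = 3, so |⟨(11,2)⟩| = lcm(12, 3) = 12.

12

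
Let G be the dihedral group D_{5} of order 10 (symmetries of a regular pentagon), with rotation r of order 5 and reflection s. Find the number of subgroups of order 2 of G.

5

|G| = 10 and 2 | 10, so subgroups of order 2 are possible by Lagrange.
The subgroups of order 2 are: {e, r^2s}; {e, r^3s}; {e, r^4s}; {e, rs}; … (5 in all).
So G has 5 subgroups of order 2.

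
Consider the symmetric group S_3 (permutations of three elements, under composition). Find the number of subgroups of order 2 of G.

|G| = 6 and 2 | 6, so subgroups of order 2 are possible by Lagrange.
The subgroups of order 2 are: {e, (1 2)}; {e, (1 3)}; {e, (2 3)}.
So G has 3 subgroups of order 2.

3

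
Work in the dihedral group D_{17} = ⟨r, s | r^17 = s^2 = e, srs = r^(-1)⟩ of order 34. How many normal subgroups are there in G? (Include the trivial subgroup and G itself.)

3

G has 20 subgroups. Checking conjugation-invariance by order — order 1: 1/1 normal; order 2: 0/17 normal; order 17: 1/1 normal; order 34: 1/1 normal.
Total normal subgroups: 3.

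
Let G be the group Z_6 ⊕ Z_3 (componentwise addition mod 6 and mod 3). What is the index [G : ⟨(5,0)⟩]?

3

|⟨(5,0)⟩| = 6 and |G| = 18.
By Lagrange, [G : H] = |G|/|H| = 18/6 = 3.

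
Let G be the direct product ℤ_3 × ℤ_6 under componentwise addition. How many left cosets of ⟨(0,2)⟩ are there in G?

|⟨(0,2)⟩| = 3 and |G| = 18.
By Lagrange, [G : H] = |G|/|H| = 18/3 = 6.

6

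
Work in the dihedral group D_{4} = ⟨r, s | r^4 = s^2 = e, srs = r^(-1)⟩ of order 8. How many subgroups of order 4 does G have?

|G| = 8 and 4 | 8, so subgroups of order 4 are possible by Lagrange.
The subgroups of order 4 are: {e, r, r^2, r^3}; {e, r^2, s, r^2s}; {e, r^2, rs, r^3s}.
So G has 3 subgroups of order 4.

3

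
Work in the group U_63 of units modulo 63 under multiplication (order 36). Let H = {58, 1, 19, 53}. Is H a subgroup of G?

No

58 ∈ H but its inverse 25 ∉ H, so H is not a subgroup.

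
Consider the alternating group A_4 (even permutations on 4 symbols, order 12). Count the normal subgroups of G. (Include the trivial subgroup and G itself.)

G has 10 subgroups. Checking conjugation-invariance by order — order 1: 1/1 normal; order 2: 0/3 normal; order 3: 0/4 normal; order 4: 1/1 normal; order 12: 1/1 normal.
Total normal subgroups: 3.

3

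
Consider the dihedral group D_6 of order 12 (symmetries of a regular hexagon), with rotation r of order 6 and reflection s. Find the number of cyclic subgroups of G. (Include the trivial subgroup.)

10

Each element a generates a cyclic subgroup ⟨a⟩; distinct elements may generate the same one (a cyclic group of order d has φ(d) generators).
Cyclic subgroups by order — order 1: 1; order 2: 7; order 3: 1; order 6: 1.
Total: 10.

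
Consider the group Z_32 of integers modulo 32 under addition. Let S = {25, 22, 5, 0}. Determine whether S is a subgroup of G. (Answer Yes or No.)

No

25 ∈ S but its inverse 7 ∉ S, so S is not a subgroup.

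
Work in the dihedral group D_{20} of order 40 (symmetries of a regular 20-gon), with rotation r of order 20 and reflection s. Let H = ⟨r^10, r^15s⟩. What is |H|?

|⟨r^10⟩| = 2 and |⟨r^15s⟩| = 2, so |H| is a multiple of lcm(2, 2) = 2 and divides |G| = 40.
Closing under the operation: H = {e, r^10, r^5s, r^15s}, so |H| = 4.

4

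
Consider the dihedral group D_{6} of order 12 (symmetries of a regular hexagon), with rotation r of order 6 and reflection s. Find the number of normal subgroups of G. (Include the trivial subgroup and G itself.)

7

G has 16 subgroups. Checking conjugation-invariance by order — order 1: 1/1 normal; order 2: 1/7 normal; order 3: 1/1 normal; order 4: 0/3 normal; order 6: 3/3 normal; order 12: 1/1 normal.
Total normal subgroups: 7.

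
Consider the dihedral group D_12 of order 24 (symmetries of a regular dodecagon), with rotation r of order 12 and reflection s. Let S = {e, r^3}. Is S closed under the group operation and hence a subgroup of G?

No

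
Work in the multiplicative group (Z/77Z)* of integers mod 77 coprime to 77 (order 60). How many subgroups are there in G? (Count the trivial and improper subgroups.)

20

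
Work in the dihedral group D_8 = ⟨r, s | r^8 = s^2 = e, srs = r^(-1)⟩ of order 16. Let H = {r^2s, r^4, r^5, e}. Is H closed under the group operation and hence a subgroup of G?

No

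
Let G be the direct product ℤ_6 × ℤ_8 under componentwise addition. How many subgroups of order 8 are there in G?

3

|G| = 48 and 8 | 48, so subgroups of order 8 are possible by Lagrange.
The subgroups of order 8 are: {(0,0), (0,1), (0,2), (0,3), (0,4), (0,5), (0,6), (0,7)}; {(0,0), (0,2), (0,4), (0,6), (3,0), (3,2), (3,4), (3,6)}; {(0,0), (0,2), (0,4), (0,6), (3,1), (3,3), (3,5), (3,7)}.
So G has 3 subgroups of order 8.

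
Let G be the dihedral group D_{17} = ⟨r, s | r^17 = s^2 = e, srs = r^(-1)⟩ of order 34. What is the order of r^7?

Computing powers of r^7: the smallest k with (r^7)^k = e is k = 17.

17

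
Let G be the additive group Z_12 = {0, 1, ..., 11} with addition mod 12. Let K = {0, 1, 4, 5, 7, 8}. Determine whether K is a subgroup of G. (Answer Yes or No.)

No

1 ∈ K but its inverse 11 ∉ K, so K is not a subgroup.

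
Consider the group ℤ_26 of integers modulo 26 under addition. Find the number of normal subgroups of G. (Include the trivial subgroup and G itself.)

4

G is abelian, so every subgroup is normal.
G has 4 subgroups in total, hence 4 normal subgroups.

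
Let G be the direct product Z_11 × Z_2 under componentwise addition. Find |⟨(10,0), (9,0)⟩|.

11

|⟨(10,0)⟩| = 11 and |⟨(9,0)⟩| = 11, so |H| is a multiple of lcm(11, 11) = 11 and divides |G| = 22.
Closing under the operation: H = {(0,0), (1,0), (2,0), (3,0), (4,0), (5,0), (6,0), (7,0), (8,0), (9,0), (10,0)}, so |H| = 11.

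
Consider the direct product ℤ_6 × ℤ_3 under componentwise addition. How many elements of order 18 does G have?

An element (a,b) has order lcm(ord(a), ord(b)); count pairs with lcm equal to 18.
Enumerating gives 0 such elements.

0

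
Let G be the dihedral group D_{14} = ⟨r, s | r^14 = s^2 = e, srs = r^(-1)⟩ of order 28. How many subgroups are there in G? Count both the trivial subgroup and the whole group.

28

|G| = 28, so by Lagrange every subgroup order divides 28. Divisors: 1, 2, 4, 7, 14, 28.
Subgroups by order — order 1: 1; order 2: 15; order 4: 7; order 7: 1; order 14: 3; order 28: 1.
Total: 1 + 15 + 7 + 1 + 3 + 1 = 28.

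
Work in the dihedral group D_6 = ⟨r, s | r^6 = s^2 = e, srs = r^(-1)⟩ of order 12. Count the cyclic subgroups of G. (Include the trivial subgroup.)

A cyclic subgroup of order d is generated by each of its φ(d) elements of order d, so the cyclic subgroups of order d number (#elements of order d)/φ(d).
Cyclic subgroups by order — order 1: 1; order 2: 7; order 3: 1; order 6: 1.
Total: 10.

10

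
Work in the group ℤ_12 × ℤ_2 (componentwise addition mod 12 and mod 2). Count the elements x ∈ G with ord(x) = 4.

4

An element (a,b) has order lcm(ord(a), ord(b)); count pairs with lcm equal to 4.
Enumerating gives 4 such elements.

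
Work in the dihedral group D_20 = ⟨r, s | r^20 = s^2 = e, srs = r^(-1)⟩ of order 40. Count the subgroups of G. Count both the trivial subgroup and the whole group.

|G| = 40, so by Lagrange every subgroup order divides 40. Divisors: 1, 2, 4, 5, 8, 10, 20, 40.
Subgroups by order — order 1: 1; order 2: 21; order 4: 11; order 5: 1; order 8: 5; order 10: 5; order 20: 3; order 40: 1.
Total: 1 + 21 + 11 + 1 + 5 + 5 + 3 + 1 = 48.

48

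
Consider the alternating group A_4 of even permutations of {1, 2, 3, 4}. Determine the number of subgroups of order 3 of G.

|G| = 12 and 3 | 12, so subgroups of order 3 are possible by Lagrange.
The subgroups of order 3 are: {e, (1 2 3), (1 3 2)}; {e, (1 2 4), (1 4 2)}; {e, (1 3 4), (1 4 3)}; {e, (2 3 4), (2 4 3)}.
So G has 4 subgroups of order 3.

4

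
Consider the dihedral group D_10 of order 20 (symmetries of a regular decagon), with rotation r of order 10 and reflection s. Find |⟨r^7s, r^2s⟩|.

4

|⟨r^7s⟩| = 2 and |⟨r^2s⟩| = 2, so |H| is a multiple of lcm(2, 2) = 2 and divides |G| = 20.
Closing under the operation: H = {e, r^5, r^2s, r^7s}, so |H| = 4.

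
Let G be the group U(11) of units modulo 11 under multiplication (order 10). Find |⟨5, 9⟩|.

5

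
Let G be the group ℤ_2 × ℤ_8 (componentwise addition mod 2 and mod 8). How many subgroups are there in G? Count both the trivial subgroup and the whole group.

11

|G| = 16, so by Lagrange every subgroup order divides 16. Divisors: 1, 2, 4, 8, 16.
Subgroups by order — order 1: 1; order 2: 3; order 4: 3; order 8: 3; order 16: 1.
Total: 1 + 3 + 3 + 3 + 1 = 11.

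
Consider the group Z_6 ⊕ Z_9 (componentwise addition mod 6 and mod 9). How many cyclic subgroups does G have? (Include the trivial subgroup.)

A cyclic subgroup of order d is generated by each of its φ(d) elements of order d, so the cyclic subgroups of order d number (#elements of order d)/φ(d).
Cyclic subgroups by order — order 1: 1; order 2: 1; order 3: 4; order 6: 4; order 9: 3; order 18: 3.
Total: 16.

16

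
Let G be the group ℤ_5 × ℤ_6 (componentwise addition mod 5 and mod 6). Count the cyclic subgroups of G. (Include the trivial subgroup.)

A cyclic subgroup of order d is generated by each of its φ(d) elements of order d, so the cyclic subgroups of order d number (#elements of order d)/φ(d).
Cyclic subgroups by order — order 1: 1; order 2: 1; order 3: 1; order 5: 1; order 6: 1; order 10: 1; order 15: 1; order 30: 1.
Total: 8.

8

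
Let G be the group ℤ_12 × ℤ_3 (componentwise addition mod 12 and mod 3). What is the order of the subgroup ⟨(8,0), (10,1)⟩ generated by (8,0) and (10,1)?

18

|⟨(8,0)⟩| = 3 and |⟨(10,1)⟩| = 6, so |H| is a multiple of lcm(3, 6) = 6 and divides |G| = 36.
Closing under the operation: H = {(0,0), (0,1), (0,2), (2,0), (2,1), (2,2), (4,0), (4,1), (4,2), (6,0), (6,1), (6,2), (8,0), (8,1), (8,2), (10,0), (10,1), (10,2)}, so |H| = 18.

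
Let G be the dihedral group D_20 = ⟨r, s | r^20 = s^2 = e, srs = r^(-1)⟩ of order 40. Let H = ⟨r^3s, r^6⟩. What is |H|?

20

|⟨r^3s⟩| = 2 and |⟨r^6⟩| = 10, so |H| is a multiple of lcm(2, 10) = 10 and divides |G| = 40.
Closing under the operation: H = {e, r^2, r^4, r^6, r^8, r^10, r^12, r^14, r^16, r^18, rs, r^3s, r^5s, r^7s, r^9s, r^11s, r^13s, r^15s, r^17s, r^19s}, so |H| = 20.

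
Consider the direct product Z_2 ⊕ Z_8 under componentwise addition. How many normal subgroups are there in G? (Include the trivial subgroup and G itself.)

11

G is abelian, so every subgroup is normal.
G has 11 subgroups in total, hence 11 normal subgroups.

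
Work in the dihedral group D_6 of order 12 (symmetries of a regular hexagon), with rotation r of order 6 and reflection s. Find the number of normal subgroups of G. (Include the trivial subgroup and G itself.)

G has 16 subgroups. Checking conjugation-invariance by order — order 1: 1/1 normal; order 2: 1/7 normal; order 3: 1/1 normal; order 4: 0/3 normal; order 6: 3/3 normal; order 12: 1/1 normal.
Total normal subgroups: 7.

7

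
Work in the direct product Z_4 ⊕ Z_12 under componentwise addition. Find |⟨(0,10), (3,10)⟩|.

24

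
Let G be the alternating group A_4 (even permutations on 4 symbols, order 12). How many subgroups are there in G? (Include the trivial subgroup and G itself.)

10

|G| = 12, so by Lagrange every subgroup order divides 12. Divisors: 1, 2, 3, 4, 6, 12.
Subgroups by order — order 1: 1; order 2: 3; order 3: 4; order 4: 1; order 6: 0; order 12: 1.
Total: 1 + 3 + 4 + 1 + 0 + 1 = 10.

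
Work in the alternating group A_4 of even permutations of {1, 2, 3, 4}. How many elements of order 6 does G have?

0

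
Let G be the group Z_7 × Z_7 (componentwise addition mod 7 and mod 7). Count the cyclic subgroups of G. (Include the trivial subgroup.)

9

Group the elements of G by the cyclic subgroup they generate; each cyclic subgroup of order d accounts for φ(d) elements.
Cyclic subgroups by order — order 1: 1; order 7: 8.
Total: 9.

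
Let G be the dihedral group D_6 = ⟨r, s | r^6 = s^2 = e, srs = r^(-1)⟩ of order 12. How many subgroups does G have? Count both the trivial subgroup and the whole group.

|G| = 12, so by Lagrange every subgroup order divides 12. Divisors: 1, 2, 3, 4, 6, 12.
Subgroups by order — order 1: 1; order 2: 7; order 3: 1; order 4: 3; order 6: 3; order 12: 1.
Total: 1 + 7 + 1 + 3 + 3 + 1 = 16.

16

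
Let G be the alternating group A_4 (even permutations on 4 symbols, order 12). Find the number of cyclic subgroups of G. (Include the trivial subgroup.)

Group the elements of G by the cyclic subgroup they generate; each cyclic subgroup of order d accounts for φ(d) elements.
Cyclic subgroups by order — order 1: 1; order 2: 3; order 3: 4.
Total: 8.

8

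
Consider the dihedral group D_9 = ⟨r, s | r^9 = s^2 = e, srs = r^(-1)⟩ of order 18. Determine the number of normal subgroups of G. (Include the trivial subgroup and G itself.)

G has 16 subgroups. Checking conjugation-invariance by order — order 1: 1/1 normal; order 2: 0/9 normal; order 3: 1/1 normal; order 6: 0/3 normal; order 9: 1/1 normal; order 18: 1/1 normal.
Total normal subgroups: 4.

4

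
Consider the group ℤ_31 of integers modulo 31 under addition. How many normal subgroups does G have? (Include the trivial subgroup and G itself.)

G is abelian, so every subgroup is normal.
G has 2 subgroups in total, hence 2 normal subgroups.

2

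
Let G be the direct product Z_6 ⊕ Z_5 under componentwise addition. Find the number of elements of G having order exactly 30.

8

An element (a,b) has order lcm(ord(a), ord(b)); count pairs with lcm equal to 30.
Enumerating gives 8 such elements.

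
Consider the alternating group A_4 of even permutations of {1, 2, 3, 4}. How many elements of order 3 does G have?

8

The elements of order 3 are: (2 3 4), (2 4 3), (1 2 3), (1 2 4), (1 3 2), (1 3 4), (1 4 2), (1 4 3).
That's 8.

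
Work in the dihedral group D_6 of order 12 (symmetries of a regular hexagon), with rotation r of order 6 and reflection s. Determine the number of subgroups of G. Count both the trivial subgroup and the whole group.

|G| = 12, so by Lagrange every subgroup order divides 12. Divisors: 1, 2, 3, 4, 6, 12.
Subgroups by order — order 1: 1; order 2: 7; order 3: 1; order 4: 3; order 6: 3; order 12: 1.
Total: 1 + 7 + 1 + 3 + 3 + 1 = 16.

16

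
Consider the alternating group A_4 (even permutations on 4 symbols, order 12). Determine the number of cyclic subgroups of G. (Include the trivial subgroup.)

Each element a generates a cyclic subgroup ⟨a⟩; distinct elements may generate the same one (a cyclic group of order d has φ(d) generators).
Cyclic subgroups by order — order 1: 1; order 2: 3; order 3: 4.
Total: 8.

8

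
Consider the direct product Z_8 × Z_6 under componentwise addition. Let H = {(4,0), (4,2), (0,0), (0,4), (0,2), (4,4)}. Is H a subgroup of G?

Yes

|H| = 6 divides |G| = 48, consistent with Lagrange.
H contains the identity, every element's inverse is in H, and H is closed under +: it is a subgroup.
In fact H = ⟨(4,4)⟩.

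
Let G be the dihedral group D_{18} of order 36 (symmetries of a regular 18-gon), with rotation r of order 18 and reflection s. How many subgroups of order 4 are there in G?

|G| = 36 and 4 | 36, so subgroups of order 4 are possible by Lagrange.
The subgroups of order 4 are: {e, r^9, rs, r^10s}; {e, r^9, r^2s, r^11s}; {e, r^9, r^3s, r^12s}; {e, r^9, r^4s, r^13s}; … (9 in all).
So G has 9 subgroups of order 4.

9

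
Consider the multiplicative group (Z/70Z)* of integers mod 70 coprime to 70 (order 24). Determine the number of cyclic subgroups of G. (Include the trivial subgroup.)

12

Group the elements of G by the cyclic subgroup they generate; each cyclic subgroup of order d accounts for φ(d) elements.
Cyclic subgroups by order — order 1: 1; order 2: 3; order 3: 1; order 4: 2; order 6: 3; order 12: 2.
Total: 12.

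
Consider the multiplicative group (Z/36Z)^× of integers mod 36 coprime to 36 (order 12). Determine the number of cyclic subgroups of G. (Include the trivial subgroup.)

8

Group the elements of G by the cyclic subgroup they generate; each cyclic subgroup of order d accounts for φ(d) elements.
Cyclic subgroups by order — order 1: 1; order 2: 3; order 3: 1; order 6: 3.
Total: 8.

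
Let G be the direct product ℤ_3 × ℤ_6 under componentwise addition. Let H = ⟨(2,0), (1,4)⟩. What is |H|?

9

|⟨(2,0)⟩| = 3 and |⟨(1,4)⟩| = 3, so |H| is a multiple of lcm(3, 3) = 3 and divides |G| = 18.
Closing under the operation: H = {(0,0), (0,2), (0,4), (1,0), (1,2), (1,4), (2,0), (2,2), (2,4)}, so |H| = 9.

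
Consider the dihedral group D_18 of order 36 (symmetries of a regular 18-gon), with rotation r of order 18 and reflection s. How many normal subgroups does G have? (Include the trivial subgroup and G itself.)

9

G has 45 subgroups. Checking conjugation-invariance by order — order 1: 1/1 normal; order 2: 1/19 normal; order 3: 1/1 normal; order 4: 0/9 normal; order 6: 1/7 normal; order 9: 1/1 normal; order 12: 0/3 normal; order 18: 3/3 normal; order 36: 1/1 normal.
Total normal subgroups: 9.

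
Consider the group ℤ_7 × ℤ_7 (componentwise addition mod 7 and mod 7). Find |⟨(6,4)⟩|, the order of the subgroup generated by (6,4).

7

The order of (6,4) in Z_7 × Z_7 is lcm(ord(6) in Z_7, ord(4) in Z_7).
ord(6) = 7 and ord(4) = 7, so |⟨(6,4)⟩| = lcm(7, 7) = 7.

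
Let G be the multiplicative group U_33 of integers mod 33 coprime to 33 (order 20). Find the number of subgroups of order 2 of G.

3

|G| = 20 and 2 | 20, so subgroups of order 2 are possible by Lagrange.
The subgroups of order 2 are: {1, 10}; {1, 23}; {1, 32}.
So G has 3 subgroups of order 2.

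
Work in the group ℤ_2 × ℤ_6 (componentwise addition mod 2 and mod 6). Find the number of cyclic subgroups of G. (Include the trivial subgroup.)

Group the elements of G by the cyclic subgroup they generate; each cyclic subgroup of order d accounts for φ(d) elements.
Cyclic subgroups by order — order 1: 1; order 2: 3; order 3: 1; order 6: 3.
Total: 8.

8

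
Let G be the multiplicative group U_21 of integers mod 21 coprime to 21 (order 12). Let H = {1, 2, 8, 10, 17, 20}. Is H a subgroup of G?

No

17 ∈ H but its inverse 5 ∉ H, so H is not a subgroup.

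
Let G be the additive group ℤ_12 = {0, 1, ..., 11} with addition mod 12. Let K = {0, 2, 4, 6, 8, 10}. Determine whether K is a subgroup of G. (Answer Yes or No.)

|K| = 6 divides |G| = 12, consistent with Lagrange.
K contains the identity, every element's inverse is in K, and K is closed under +: it is a subgroup.
In fact K = ⟨2⟩.

Yes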